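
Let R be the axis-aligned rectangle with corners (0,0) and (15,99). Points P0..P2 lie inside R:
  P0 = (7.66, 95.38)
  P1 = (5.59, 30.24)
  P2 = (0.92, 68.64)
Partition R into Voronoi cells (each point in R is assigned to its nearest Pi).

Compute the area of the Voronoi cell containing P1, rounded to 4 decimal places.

1. box [0,15]×[0,99]: [(0, 0) (15, 0) (15, 99) (0, 99)]
2. ⊥bis P1·P0 via (6.625,62.81): [(0, 63.0205) (0, 0) (15, 0) (15, 62.5439)]  |A|=941.7329
3. ⊥bis P1·P2 via (3.255,49.44): [(0, 49.0441) (0, 0) (15, 0) (15, 50.8684)]  |A|=749.3438
4. canonical 4-gon: [(0, 49.0441) (0, 0) (15, 0) (15, 50.8684)]
5. shoelace: 749.3438

Area of P1's cell: 749.3438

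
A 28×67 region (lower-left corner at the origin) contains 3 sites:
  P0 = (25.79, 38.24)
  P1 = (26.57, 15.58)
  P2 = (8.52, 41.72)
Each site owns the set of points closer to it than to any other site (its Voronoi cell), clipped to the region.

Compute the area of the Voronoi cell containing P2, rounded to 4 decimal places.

1. box [0,28]×[0,67]: [(0, 0) (28, 0) (28, 67) (0, 67)]
2. ⊥bis P2·P0 via (17.155,39.98): [(0, 0) (9.0988, 0) (22.5997, 67) (0, 67)]  |A|=1061.8994
3. ⊥bis P2·P1 via (17.545,28.65): [(0, 16.535) (14.4399, 26.5059) (22.5997, 67) (0, 67)]  |A|=821.9319
4. canonical 4-gon: [(0, 16.535) (14.4399, 26.5059) (22.5997, 67) (0, 67)]
5. shoelace: 821.9319

Area of P2's cell: 821.9319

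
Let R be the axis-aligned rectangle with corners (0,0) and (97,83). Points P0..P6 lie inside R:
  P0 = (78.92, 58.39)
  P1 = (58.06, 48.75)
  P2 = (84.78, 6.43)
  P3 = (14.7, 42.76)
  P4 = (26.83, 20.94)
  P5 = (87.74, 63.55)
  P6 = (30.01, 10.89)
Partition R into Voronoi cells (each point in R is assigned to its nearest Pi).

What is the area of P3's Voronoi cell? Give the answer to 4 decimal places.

1. box [0,97]×[0,83]: [(0, 0) (97, 0) (97, 83) (0, 83)]
2. ⊥bis P3·P0 via (46.81,50.575): [(0, 0) (59.1191, 0) (38.9183, 83) (0, 83)]  |A|=4068.5515
3. ⊥bis P3·P1 via (36.38,45.755): [(0, 0) (42.7009, 0) (31.2348, 83) (0, 83)]  |A|=3068.3282
4. ⊥bis P3·P2 via (49.74,24.595): [(0, 0) (36.9898, 0) (41.4992, 8.6986) (31.2348, 83) (0, 83)]  |A|=3043.489
5. ⊥bis P3·P4 via (20.765,31.85): [(0, 20.3065) (37.0503, 40.9032) (31.2348, 83) (0, 83)]  |A|=1818.8477
6. ⊥bis P3·P5 via (51.22,53.155): [(0, 20.3065) (37.0503, 40.9032) (31.2348, 83) (0, 83)]  |A|=1818.8477
7. ⊥bis P3·P6 via (22.355,26.825): [(0, 20.3065) (37.0503, 40.9032) (31.2348, 83) (0, 83)]  |A|=1818.8477
8. canonical 4-gon: [(0, 20.3065) (37.0503, 40.9032) (31.2348, 83) (0, 83)]
9. shoelace: 1818.8477

Area of P3's cell: 1818.8477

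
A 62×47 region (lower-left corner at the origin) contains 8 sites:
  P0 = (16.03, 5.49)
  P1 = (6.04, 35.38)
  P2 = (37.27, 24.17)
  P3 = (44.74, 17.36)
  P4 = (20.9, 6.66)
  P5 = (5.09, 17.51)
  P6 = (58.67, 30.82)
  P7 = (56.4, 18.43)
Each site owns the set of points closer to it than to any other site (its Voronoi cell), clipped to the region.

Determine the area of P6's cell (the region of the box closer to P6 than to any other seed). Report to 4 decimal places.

1. box [0,62]×[0,47]: [(0, 0) (62, 0) (62, 47) (0, 47)]
2. ⊥bis P6·P0 via (37.35,18.155): [(48.1349, 0) (62, 0) (62, 47) (20.2148, 47)]  |A|=1307.7826
3. ⊥bis P6·P1 via (32.355,33.1): [(31.8607, 27.3955) (48.1349, 0) (62, 0) (62, 47) (33.5593, 47)]  |A|=1176.9763
4. ⊥bis P6·P2 via (47.97,27.495): [(56.514, 0) (62, 0) (62, 47) (41.9089, 47)]  |A|=601.0625
5. ⊥bis P6·P3 via (51.705,24.09): [(47.7591, 28.1737) (62, 13.4355) (62, 47) (41.9089, 47)]  |A|=428.1152
6. ⊥bis P6·P4 via (39.785,18.74): [(47.7591, 28.1737) (62, 13.4355) (62, 47) (41.9089, 47)]  |A|=428.1152
7. ⊥bis P6·P5 via (31.88,24.165): [(47.7591, 28.1737) (62, 13.4355) (62, 47) (41.9089, 47)]  |A|=428.1152
8. ⊥bis P6·P7 via (57.535,24.625): [(47.7591, 28.1737) (49.8227, 26.038) (62, 23.807) (62, 47) (41.9089, 47)]  |A|=364.9674
9. canonical 5-gon: [(47.7591, 28.1737) (49.8227, 26.038) (62, 23.807) (62, 47) (41.9089, 47)]
10. shoelace: 364.9674

Area of P6's cell: 364.9674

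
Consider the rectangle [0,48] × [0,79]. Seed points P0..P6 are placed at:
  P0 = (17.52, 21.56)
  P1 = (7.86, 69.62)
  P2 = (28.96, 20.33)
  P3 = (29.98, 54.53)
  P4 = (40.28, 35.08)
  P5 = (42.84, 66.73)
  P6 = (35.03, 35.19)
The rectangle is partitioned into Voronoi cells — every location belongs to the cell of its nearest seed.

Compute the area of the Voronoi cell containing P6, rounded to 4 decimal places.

1. box [0,48]×[0,79]: [(0, 0) (48, 0) (48, 79) (0, 79)]
2. ⊥bis P6·P0 via (26.275,28.375): [(0, 62.1296) (48, 0.4656) (48, 79) (0, 79)]  |A|=2289.7145
3. ⊥bis P6·P1 via (21.445,52.405): [(12.8497, 45.6221) (48, 0.4656) (48, 73.3605)]  |A|=1281.1408
4. ⊥bis P6·P2 via (31.995,27.76): [(12.8497, 45.6221) (24.3102, 30.8991) (48, 21.2223) (48, 73.3605)]  |A|=1035.2806
5. ⊥bis P6·P3 via (32.505,44.86): [(16.6629, 40.7234) (24.3102, 30.8991) (48, 21.2223) (48, 48.906)]  |A|=513.1306
6. ⊥bis P6·P4 via (37.655,35.135): [(37.8882, 46.2656) (16.6629, 40.7234) (24.3102, 30.8991) (37.4538, 25.5302)]  |A|=262.8884
7. ⊥bis P6·P5 via (38.935,50.96): [(37.8882, 46.2656) (16.6629, 40.7234) (24.3102, 30.8991) (37.4538, 25.5302)]  |A|=262.8884
8. canonical 4-gon: [(37.8882, 46.2656) (16.6629, 40.7234) (24.3102, 30.8991) (37.4538, 25.5302)]
9. shoelace: 262.8884

Area of P6's cell: 262.8884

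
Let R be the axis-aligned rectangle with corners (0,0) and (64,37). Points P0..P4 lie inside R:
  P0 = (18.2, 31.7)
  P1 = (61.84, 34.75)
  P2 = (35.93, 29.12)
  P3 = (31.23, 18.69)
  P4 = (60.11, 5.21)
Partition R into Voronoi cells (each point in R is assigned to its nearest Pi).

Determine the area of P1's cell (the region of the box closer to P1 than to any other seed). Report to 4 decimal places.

1. box [0,64]×[0,37]: [(0, 0) (64, 0) (64, 37) (0, 37)]
2. ⊥bis P1·P0 via (40.02,33.225): [(42.3421, 0) (64, 0) (64, 37) (39.7562, 37)]  |A|=849.1822
3. ⊥bis P1·P2 via (48.885,31.935): [(55.8242, 0) (64, 0) (64, 37) (47.7844, 37)]  |A|=451.2409
4. ⊥bis P1·P3 via (46.535,26.72): [(52.4805, 15.388) (60.5541, 0) (64, 0) (64, 37) (47.7844, 37)]  |A|=414.8493
5. ⊥bis P1·P4 via (60.975,19.98): [(51.3604, 20.5431) (64, 19.8028) (64, 37) (47.7844, 37)]  |A|=242.1122
6. canonical 4-gon: [(51.3604, 20.5431) (64, 19.8028) (64, 37) (47.7844, 37)]
7. shoelace: 242.1122

Area of P1's cell: 242.1122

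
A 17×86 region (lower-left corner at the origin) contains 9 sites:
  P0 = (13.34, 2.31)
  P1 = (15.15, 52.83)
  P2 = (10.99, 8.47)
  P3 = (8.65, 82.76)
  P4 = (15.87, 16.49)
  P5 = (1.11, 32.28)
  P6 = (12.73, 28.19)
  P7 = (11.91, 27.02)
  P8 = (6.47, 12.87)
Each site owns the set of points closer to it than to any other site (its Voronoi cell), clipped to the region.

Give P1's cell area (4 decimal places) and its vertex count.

Area of P1's cell: 409.0317 (5 vertices)

1. box [0,17]×[0,86]: [(0, 0) (17, 0) (17, 86) (0, 86)]
2. ⊥bis P1·P0 via (14.245,27.57): [(0, 28.0804) (17, 27.4713) (17, 86) (0, 86)]  |A|=989.8109
3. ⊥bis P1·P2 via (13.07,30.65): [(0, 31.8757) (17, 30.2815) (17, 86) (0, 86)]  |A|=933.6644
4. ⊥bis P1·P3 via (11.9,67.795): [(0, 65.2106) (0, 31.8757) (17, 30.2815) (17, 68.9026)]  |A|=611.6268
5. ⊥bis P1·P4 via (15.51,34.66): [(0, 65.2106) (0, 34.3527) (17, 34.6895) (17, 68.9026)]  |A|=553.1035
6. ⊥bis P1·P5 via (8.13,42.555): [(0, 65.2106) (0, 48.1095) (17, 36.4949) (17, 68.9026)]  |A|=420.8248
7. ⊥bis P1·P6 via (13.94,40.51): [(0, 65.2106) (0, 48.1095) (10.6503, 40.8331) (17, 40.2095) (17, 68.9026)]  |A|=409.0317
8. ⊥bis P1·P7 via (13.53,39.925): [(0, 65.2106) (0, 48.1095) (10.6503, 40.8331) (17, 40.2095) (17, 68.9026)]  |A|=409.0317
9. ⊥bis P1·P8 via (10.81,32.85): [(0, 65.2106) (0, 48.1095) (10.6503, 40.8331) (17, 40.2095) (17, 68.9026)]  |A|=409.0317
10. canonical 5-gon: [(0, 65.2106) (0, 48.1095) (10.6503, 40.8331) (17, 40.2095) (17, 68.9026)]
11. shoelace: 409.0317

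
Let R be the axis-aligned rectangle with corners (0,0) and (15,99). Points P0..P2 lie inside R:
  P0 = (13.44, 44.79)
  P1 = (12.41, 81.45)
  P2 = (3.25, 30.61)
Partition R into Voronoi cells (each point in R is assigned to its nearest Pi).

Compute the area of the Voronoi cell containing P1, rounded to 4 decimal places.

Area of P1's cell: 540.4863

1. box [0,15]×[0,99]: [(0, 0) (15, 0) (15, 99) (0, 99)]
2. ⊥bis P1·P0 via (12.925,63.12): [(0, 62.7569) (15, 63.1783) (15, 99) (0, 99)]  |A|=540.4863
3. ⊥bis P1·P2 via (7.83,56.03): [(0, 62.7569) (15, 63.1783) (15, 99) (0, 99)]  |A|=540.4863
4. canonical 4-gon: [(0, 62.7569) (15, 63.1783) (15, 99) (0, 99)]
5. shoelace: 540.4863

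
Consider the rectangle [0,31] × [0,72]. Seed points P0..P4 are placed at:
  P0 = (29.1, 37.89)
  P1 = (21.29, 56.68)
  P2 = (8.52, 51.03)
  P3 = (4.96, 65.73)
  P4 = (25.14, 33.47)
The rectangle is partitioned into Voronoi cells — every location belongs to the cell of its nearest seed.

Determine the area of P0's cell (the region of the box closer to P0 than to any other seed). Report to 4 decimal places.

Area of P0's cell: 116.1539

1. box [0,31]×[0,72]: [(0, 0) (31, 0) (31, 72) (0, 72)]
2. ⊥bis P0·P1 via (25.195,47.285): [(0, 36.8128) (0, 0) (31, 0) (31, 49.6978)]  |A|=1340.9145
3. ⊥bis P0·P2 via (18.81,44.46): [(18.9587, 44.6929) (0, 14.9996) (0, 0) (31, 0) (31, 49.6978)]  |A|=1134.1395
4. ⊥bis P0·P3 via (17.03,51.81): [(18.9587, 44.6929) (0, 14.9996) (0, 0) (31, 0) (31, 49.6978)]  |A|=1134.1395
5. ⊥bis P0·P4 via (27.12,35.68): [(18.9587, 44.6929) (18.2679, 43.6109) (31, 32.2038) (31, 49.6978)]  |A|=116.1539
6. canonical 4-gon: [(18.9587, 44.6929) (18.2679, 43.6109) (31, 32.2038) (31, 49.6978)]
7. shoelace: 116.1539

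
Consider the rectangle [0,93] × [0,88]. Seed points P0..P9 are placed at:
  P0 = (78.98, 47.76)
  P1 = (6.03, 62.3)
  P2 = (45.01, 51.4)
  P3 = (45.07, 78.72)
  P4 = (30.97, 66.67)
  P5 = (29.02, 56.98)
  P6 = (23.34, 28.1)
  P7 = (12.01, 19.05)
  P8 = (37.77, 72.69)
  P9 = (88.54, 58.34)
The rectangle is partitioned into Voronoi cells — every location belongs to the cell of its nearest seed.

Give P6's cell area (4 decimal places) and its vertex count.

Area of P6's cell: 1371.3416 (6 vertices)

1. box [0,93]×[0,88]: [(0, 0) (93, 0) (93, 88) (0, 88)]
2. ⊥bis P6·P0 via (51.16,37.93): [(0, 0) (64.5623, 0) (33.4681, 88) (0, 88)]  |A|=4313.3383
3. ⊥bis P6·P1 via (14.685,45.2): [(0, 37.7673) (0, 0) (64.5623, 0) (43.4473, 59.7578)]  |A|=2749.4938
4. ⊥bis P6·P2 via (34.175,39.75): [(23.5115, 49.6675) (0, 37.7673) (0, 0) (64.5623, 0) (58.5159, 17.1119)]  |A|=2248.3812
5. ⊥bis P6·P3 via (34.205,53.41): [(23.5115, 49.6675) (0, 37.7673) (0, 0) (64.5623, 0) (58.5159, 17.1119)]  |A|=2248.3812
6. ⊥bis P6·P4 via (27.155,47.385): [(25.6444, 47.6838) (21.2931, 48.5446) (0, 37.7673) (0, 0) (64.5623, 0) (58.5159, 17.1119)]  |A|=2244.9835
7. ⊥bis P6·P5 via (26.18,42.54): [(32.5147, 41.2941) (14.117, 44.9125) (0, 37.7673) (0, 0) (64.5623, 0) (58.5159, 17.1119)]  |A|=2187.6443
8. ⊥bis P6·P7 via (17.675,23.575): [(32.5147, 41.2941) (14.117, 44.9125) (4.5138, 40.0519) (36.5059, 0) (64.5623, 0) (58.5159, 17.1119)]  |A|=1371.3416
9. ⊥bis P6·P8 via (30.555,50.395): [(32.5147, 41.2941) (14.117, 44.9125) (4.5138, 40.0519) (36.5059, 0) (64.5623, 0) (58.5159, 17.1119)]  |A|=1371.3416
10. ⊥bis P6·P9 via (55.94,43.22): [(32.5147, 41.2941) (14.117, 44.9125) (4.5138, 40.0519) (36.5059, 0) (64.5623, 0) (58.5159, 17.1119)]  |A|=1371.3416
11. canonical 6-gon: [(32.5147, 41.2941) (14.117, 44.9125) (4.5138, 40.0519) (36.5059, 0) (64.5623, 0) (58.5159, 17.1119)]
12. shoelace: 1371.3416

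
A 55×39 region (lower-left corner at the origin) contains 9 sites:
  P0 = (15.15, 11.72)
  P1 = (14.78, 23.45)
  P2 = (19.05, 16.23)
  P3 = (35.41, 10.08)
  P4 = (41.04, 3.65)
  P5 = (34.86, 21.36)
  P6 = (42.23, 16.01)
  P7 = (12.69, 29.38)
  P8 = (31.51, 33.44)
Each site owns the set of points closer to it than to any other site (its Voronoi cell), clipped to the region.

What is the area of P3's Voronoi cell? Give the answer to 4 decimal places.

Area of P3's cell: 178.4064

1. box [0,55]×[0,39]: [(0, 0) (55, 0) (55, 39) (0, 39)]
2. ⊥bis P3·P0 via (25.28,10.9): [(24.3977, 0) (55, 0) (55, 39) (27.5546, 39)]  |A|=1131.9301
3. ⊥bis P3·P1 via (25.095,16.765): [(25.8489, 17.9283) (24.3977, 0) (55, 0) (55, 39) (39.5052, 39)]  |A|=1006.021
4. ⊥bis P3·P2 via (27.23,13.155): [(33.4103, 29.5955) (24.9775, 7.163) (24.3977, 0) (55, 0) (55, 39) (39.5052, 39)]  |A|=970.4044
5. ⊥bis P3·P4 via (38.225,6.865): [(33.4103, 29.5955) (24.9775, 7.163) (24.3977, 0) (30.3845, 0) (55, 21.5529) (55, 39) (39.5052, 39)]  |A|=705.1367
6. ⊥bis P3·P5 via (35.135,15.72): [(28.0646, 15.3753) (24.9775, 7.163) (24.3977, 0) (30.3845, 0) (49.1169, 16.4017)]  |A|=217.7328
7. ⊥bis P3·P6 via (38.82,13.045): [(36.4388, 15.7836) (28.0646, 15.3753) (24.9775, 7.163) (24.3977, 0) (30.3845, 0) (41.6137, 9.8321)]  |A|=178.4064
8. ⊥bis P3·P7 via (24.05,19.73): [(36.4388, 15.7836) (28.0646, 15.3753) (24.9775, 7.163) (24.3977, 0) (30.3845, 0) (41.6137, 9.8321)]  |A|=178.4064
9. ⊥bis P3·P8 via (33.46,21.76): [(36.4388, 15.7836) (28.0646, 15.3753) (24.9775, 7.163) (24.3977, 0) (30.3845, 0) (41.6137, 9.8321)]  |A|=178.4064
10. canonical 6-gon: [(36.4388, 15.7836) (28.0646, 15.3753) (24.9775, 7.163) (24.3977, 0) (30.3845, 0) (41.6137, 9.8321)]
11. shoelace: 178.4064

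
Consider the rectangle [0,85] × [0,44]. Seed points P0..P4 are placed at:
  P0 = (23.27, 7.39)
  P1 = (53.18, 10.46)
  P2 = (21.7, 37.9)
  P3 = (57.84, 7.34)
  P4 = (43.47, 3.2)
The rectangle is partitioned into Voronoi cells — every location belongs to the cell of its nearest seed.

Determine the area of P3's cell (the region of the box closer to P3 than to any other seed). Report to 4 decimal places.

1. box [0,85]×[0,44]: [(0, 0) (85, 0) (85, 44) (0, 44)]
2. ⊥bis P3·P0 via (40.555,7.365): [(40.5443, 0) (85, 0) (85, 44) (40.608, 44)]  |A|=1954.6486
3. ⊥bis P3·P1 via (55.51,8.9): [(49.5512, 0) (85, 0) (85, 44) (79.0104, 44)]  |A|=911.6441
4. ⊥bis P3·P2 via (39.77,22.62): [(49.5512, 0) (85, 0) (85, 44) (79.0104, 44)]  |A|=911.6441
5. ⊥bis P3·P4 via (50.655,5.27): [(51.3844, 2.7381) (52.1733, 0) (85, 0) (85, 44) (79.0104, 44)]  |A|=908.0543
6. canonical 5-gon: [(51.3844, 2.7381) (52.1733, 0) (85, 0) (85, 44) (79.0104, 44)]
7. shoelace: 908.0543

Area of P3's cell: 908.0543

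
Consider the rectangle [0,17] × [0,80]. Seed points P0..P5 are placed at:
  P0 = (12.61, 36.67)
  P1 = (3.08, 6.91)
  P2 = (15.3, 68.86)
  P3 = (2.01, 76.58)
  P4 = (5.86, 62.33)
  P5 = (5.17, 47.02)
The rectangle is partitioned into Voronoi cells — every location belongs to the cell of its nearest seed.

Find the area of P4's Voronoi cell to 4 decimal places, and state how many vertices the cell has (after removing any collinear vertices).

1. box [0,17]×[0,80]: [(0, 0) (17, 0) (17, 80) (0, 80)]
2. ⊥bis P4·P0 via (9.235,49.5): [(0, 47.0707) (17, 51.5426) (17, 80) (0, 80)]  |A|=521.7869
3. ⊥bis P4·P1 via (4.47,34.62): [(0, 47.0707) (17, 51.5426) (17, 80) (0, 80)]  |A|=521.7869
4. ⊥bis P4·P2 via (10.58,65.595): [(0, 47.0707) (17, 51.5426) (17, 56.314) (0.6155, 80) (0, 80)]  |A|=327.7457
5. ⊥bis P4·P3 via (3.935,69.455): [(0, 68.3919) (0, 47.0707) (17, 51.5426) (17, 56.314) (7.284, 70.3598)]  |A|=282.502
6. ⊥bis P4·P5 via (5.515,54.675): [(0, 68.3919) (0, 54.9236) (17, 54.1574) (17, 56.314) (7.284, 70.3598)]  |A|=193.5271
7. canonical 5-gon: [(0, 68.3919) (0, 54.9236) (17, 54.1574) (17, 56.314) (7.284, 70.3598)]
8. shoelace: 193.5271

Area of P4's cell: 193.5271 (5 vertices)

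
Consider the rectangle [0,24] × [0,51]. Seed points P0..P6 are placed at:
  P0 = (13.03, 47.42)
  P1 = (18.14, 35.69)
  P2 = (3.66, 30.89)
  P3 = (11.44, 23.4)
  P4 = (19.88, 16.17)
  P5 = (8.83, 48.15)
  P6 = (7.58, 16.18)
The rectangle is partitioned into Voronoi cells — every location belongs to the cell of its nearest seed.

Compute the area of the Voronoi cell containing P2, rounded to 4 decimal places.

1. box [0,24]×[0,51]: [(0, 0) (24, 0) (24, 51) (0, 51)]
2. ⊥bis P2·P0 via (8.345,39.155): [(0, 43.8853) (0, 0) (24, 0) (24, 30.281)]  |A|=889.9961
3. ⊥bis P2·P1 via (10.9,33.29): [(9.0971, 38.7287) (0, 43.8853) (0, 0) (21.9354, 0)]  |A|=624.3789
4. ⊥bis P2·P3 via (7.55,27.145): [(11.5572, 31.3074) (9.0971, 38.7287) (0, 43.8853) (0, 19.3027)]  |A|=169.4669
5. ⊥bis P2·P4 via (11.77,23.53): [(11.5572, 31.3074) (9.0971, 38.7287) (0, 43.8853) (0, 19.3027)]  |A|=169.4669
6. ⊥bis P2·P5 via (6.245,39.52): [(11.5572, 31.3074) (9.1203, 38.6587) (0, 41.3906) (0, 19.3027)]  |A|=157.8322
7. ⊥bis P2·P6 via (5.62,23.535): [(3.5413, 22.981) (11.5572, 31.3074) (9.1203, 38.6587) (0, 41.3906) (0, 22.0374)]  |A|=152.9902
8. canonical 5-gon: [(3.5413, 22.981) (11.5572, 31.3074) (9.1203, 38.6587) (0, 41.3906) (0, 22.0374)]
9. shoelace: 152.9902

Area of P2's cell: 152.9902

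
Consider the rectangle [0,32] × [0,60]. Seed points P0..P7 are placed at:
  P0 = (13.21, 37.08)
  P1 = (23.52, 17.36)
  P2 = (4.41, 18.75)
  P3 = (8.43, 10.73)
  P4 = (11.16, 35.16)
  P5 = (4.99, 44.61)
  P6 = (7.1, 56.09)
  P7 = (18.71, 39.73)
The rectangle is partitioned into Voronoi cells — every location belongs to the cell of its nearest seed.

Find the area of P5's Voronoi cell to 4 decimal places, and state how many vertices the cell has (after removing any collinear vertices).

1. box [0,32]×[0,60]: [(0, 0) (32, 0) (32, 60) (0, 60)]
2. ⊥bis P5·P0 via (9.1,40.845): [(0, 30.9111) (26.6471, 60) (0, 60)]  |A|=387.5669
3. ⊥bis P5·P1 via (14.255,30.985): [(0, 30.9111) (26.6471, 60) (0, 60)]  |A|=387.5669
4. ⊥bis P5·P2 via (4.7,31.68): [(0, 31.7854) (0.7848, 31.7678) (26.6471, 60) (0, 60)]  |A|=387.2239
5. ⊥bis P5·P3 via (6.71,27.67): [(0, 31.7854) (0.7848, 31.7678) (26.6471, 60) (0, 60)]  |A|=387.2239
6. ⊥bis P5·P4 via (8.075,39.885): [(0, 34.6128) (8.4372, 40.1215) (26.6471, 60) (0, 60)]  |A|=371.9512
7. ⊥bis P5·P6 via (6.045,50.35): [(0, 51.4611) (0, 34.6128) (8.4372, 40.1215) (16.1121, 48.4997)]  |A|=149.9359
8. ⊥bis P5·P7 via (11.85,42.17): [(14.2248, 48.8466) (0, 51.4611) (0, 34.6128) (8.4372, 40.1215) (12.8251, 44.9114)]  |A|=145.9795
9. canonical 5-gon: [(14.2248, 48.8466) (0, 51.4611) (0, 34.6128) (8.4372, 40.1215) (12.8251, 44.9114)]
10. shoelace: 145.9795

Area of P5's cell: 145.9795 (5 vertices)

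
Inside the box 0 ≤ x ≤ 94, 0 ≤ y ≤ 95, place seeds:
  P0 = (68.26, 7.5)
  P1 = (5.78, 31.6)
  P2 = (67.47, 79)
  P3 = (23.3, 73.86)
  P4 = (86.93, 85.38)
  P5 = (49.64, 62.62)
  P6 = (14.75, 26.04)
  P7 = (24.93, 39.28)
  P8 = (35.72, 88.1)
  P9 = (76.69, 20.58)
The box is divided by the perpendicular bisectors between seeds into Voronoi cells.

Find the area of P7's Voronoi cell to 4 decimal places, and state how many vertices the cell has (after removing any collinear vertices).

1. box [0,94]×[0,95]: [(0, 0) (94, 0) (94, 95) (0, 95)]
2. ⊥bis P7·P0 via (46.595,23.39): [(0, 0) (29.4398, 0) (94, 88.0237) (94, 95) (0, 95)]  |A|=6088.5871
3. ⊥bis P7·P1 via (15.355,35.44): [(0, 73.7275) (29.5227, 0.113) (94, 88.0237) (94, 95) (0, 95)]  |A|=4998.606
4. ⊥bis P7·P2 via (46.2,59.14): [(0, 73.7275) (29.5227, 0.113) (61.1064, 43.1753) (12.7172, 95) (0, 95)]  |A|=2777.64
5. ⊥bis P7·P3 via (24.115,56.57): [(7.2007, 55.7727) (29.5227, 0.113) (61.1064, 43.1753) (47.5674, 57.6755)]  |A|=1665.1307
6. ⊥bis P7·P4 via (55.93,62.33): [(7.2007, 55.7727) (29.5227, 0.113) (61.1064, 43.1753) (47.5674, 57.6755)]  |A|=1665.1307
7. ⊥bis P7·P5 via (37.285,50.95): [(31.6415, 56.9248) (7.2007, 55.7727) (29.5227, 0.113) (53.9041, 33.3554)]  |A|=1350.3997
8. ⊥bis P7·P6 via (19.84,32.66): [(31.6415, 56.9248) (7.2007, 55.7727) (14.9674, 36.4064) (41.2949, 16.1637) (53.9041, 33.3554)]  |A|=1019.9611
9. ⊥bis P7·P8 via (30.325,63.69): [(31.6415, 56.9248) (7.2007, 55.7727) (14.9674, 36.4064) (41.2949, 16.1637) (53.9041, 33.3554)]  |A|=1019.9611
10. ⊥bis P7·P9 via (50.81,29.93): [(52.5612, 34.7771) (31.6415, 56.9248) (7.2007, 55.7727) (14.9674, 36.4064) (41.2949, 16.1637) (50.2453, 28.3669)]  |A|=1014.0109
11. canonical 6-gon: [(52.5612, 34.7771) (31.6415, 56.9248) (7.2007, 55.7727) (14.9674, 36.4064) (41.2949, 16.1637) (50.2453, 28.3669)]
12. shoelace: 1014.0109

Area of P7's cell: 1014.0109 (6 vertices)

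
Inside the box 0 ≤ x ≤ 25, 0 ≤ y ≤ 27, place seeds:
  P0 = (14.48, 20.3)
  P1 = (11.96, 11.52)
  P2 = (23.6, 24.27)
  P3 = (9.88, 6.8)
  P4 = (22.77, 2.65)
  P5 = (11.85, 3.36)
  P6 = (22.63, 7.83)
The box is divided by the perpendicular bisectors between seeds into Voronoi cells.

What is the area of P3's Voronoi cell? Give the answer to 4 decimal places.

1. box [0,25]×[0,27]: [(0, 0) (25, 0) (25, 27) (0, 27)]
2. ⊥bis P3·P0 via (12.18,13.55): [(0, 17.7002) (0, 0) (25, 0) (25, 9.1817)]  |A|=336.0241
3. ⊥bis P3·P1 via (10.92,9.16): [(0, 13.9722) (0, 0) (25, 0) (25, 2.9553)]  |A|=211.5932
4. ⊥bis P3·P2 via (16.74,15.535): [(0, 13.9722) (0, 0) (25, 0) (25, 2.9553)]  |A|=211.5932
5. ⊥bis P3·P4 via (16.325,4.725): [(16.9039, 6.523) (0, 13.9722) (0, 0) (14.8038, 0)]  |A|=166.375
6. ⊥bis P3·P5 via (10.865,5.08): [(14.9152, 7.3994) (0, 13.9722) (0, 0) (1.9943, 0)]  |A|=111.5773
7. ⊥bis P3·P6 via (16.255,7.315): [(14.9152, 7.3994) (0, 13.9722) (0, 0) (1.9943, 0)]  |A|=111.5773
8. canonical 4-gon: [(14.9152, 7.3994) (0, 13.9722) (0, 0) (1.9943, 0)]
9. shoelace: 111.5773

Area of P3's cell: 111.5773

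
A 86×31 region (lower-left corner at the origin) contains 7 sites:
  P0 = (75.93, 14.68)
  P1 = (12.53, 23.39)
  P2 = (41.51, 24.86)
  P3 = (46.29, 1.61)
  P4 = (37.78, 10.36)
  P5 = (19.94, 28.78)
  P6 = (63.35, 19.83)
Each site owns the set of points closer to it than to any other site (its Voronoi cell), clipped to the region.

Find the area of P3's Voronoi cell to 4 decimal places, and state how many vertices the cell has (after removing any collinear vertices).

Area of P3's cell: 218.3001 (4 vertices)

1. box [0,86]×[0,31]: [(0, 0) (86, 0) (86, 31) (0, 31)]
2. ⊥bis P3·P0 via (61.11,8.145): [(0, 0) (64.7016, 0) (51.0319, 31) (0, 31)]  |A|=1793.8693
3. ⊥bis P3·P1 via (29.41,12.5): [(21.3457, 0) (64.7016, 0) (51.0319, 31) (41.3451, 31)]  |A|=822.1611
4. ⊥bis P3·P2 via (43.9,13.235): [(27.7409, 9.9128) (21.3457, 0) (64.7016, 0) (57.6216, 16.056)]  |A|=476.5192
5. ⊥bis P3·P4 via (42.035,5.985): [(50.9877, 14.6922) (35.8812, 0) (64.7016, 0) (57.6216, 16.056)]  |A|=269.8017
6. ⊥bis P3·P5 via (33.115,15.195): [(50.9877, 14.6922) (35.8812, 0) (64.7016, 0) (57.6216, 16.056)]  |A|=269.8017
7. ⊥bis P3·P6 via (54.82,10.72): [(50.7866, 14.4966) (35.8812, 0) (64.7016, 0) (63.5994, 2.4995)]  |A|=218.3001
8. canonical 4-gon: [(50.7866, 14.4966) (35.8812, 0) (64.7016, 0) (63.5994, 2.4995)]
9. shoelace: 218.3001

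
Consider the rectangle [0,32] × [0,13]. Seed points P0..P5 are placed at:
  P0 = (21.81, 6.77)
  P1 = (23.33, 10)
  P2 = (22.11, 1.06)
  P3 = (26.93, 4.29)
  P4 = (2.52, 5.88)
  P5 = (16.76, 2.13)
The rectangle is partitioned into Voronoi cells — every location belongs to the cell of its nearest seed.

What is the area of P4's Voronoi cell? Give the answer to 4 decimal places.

1. box [0,32]×[0,13]: [(0, 0) (32, 0) (32, 13) (0, 13)]
2. ⊥bis P4·P0 via (12.165,6.325): [(0, 0) (12.4568, 0) (11.857, 13) (0, 13)]  |A|=158.04
3. ⊥bis P4·P1 via (12.925,7.94): [(0, 0) (12.4568, 0) (11.857, 13) (0, 13)]  |A|=158.04
4. ⊥bis P4·P2 via (12.315,3.47): [(0, 0) (11.4612, 0) (12.2996, 3.4074) (11.857, 13) (0, 13)]  |A|=156.3438
5. ⊥bis P4·P3 via (14.725,5.085): [(0, 0) (11.4612, 0) (12.2996, 3.4074) (11.857, 13) (0, 13)]  |A|=156.3438
6. ⊥bis P4·P5 via (9.64,4.005): [(0, 0) (8.5853, 0) (11.8797, 12.5097) (11.857, 13) (0, 13)]  |A|=133.8243
7. canonical 5-gon: [(0, 0) (8.5853, 0) (11.8797, 12.5097) (11.857, 13) (0, 13)]
8. shoelace: 133.8243

Area of P4's cell: 133.8243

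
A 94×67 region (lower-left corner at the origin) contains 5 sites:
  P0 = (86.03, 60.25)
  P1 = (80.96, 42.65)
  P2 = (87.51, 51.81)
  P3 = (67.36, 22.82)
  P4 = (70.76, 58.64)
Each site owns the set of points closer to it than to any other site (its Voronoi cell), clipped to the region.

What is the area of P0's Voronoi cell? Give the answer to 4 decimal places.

1. box [0,94]×[0,67]: [(0, 0) (94, 0) (94, 67) (0, 67)]
2. ⊥bis P0·P1 via (83.495,51.45): [(94, 48.4238) (94, 67) (29.5147, 67)]  |A|=598.9443
3. ⊥bis P0·P2 via (86.77,56.03): [(74.8513, 53.94) (94, 57.2978) (94, 67) (29.5147, 67)]  |A|=513.9816
4. ⊥bis P0·P3 via (76.695,41.535): [(74.8513, 53.94) (94, 57.2978) (94, 67) (29.5147, 67)]  |A|=513.9816
5. ⊥bis P0·P4 via (78.395,59.445): [(78.9006, 54.6501) (94, 57.2978) (94, 67) (77.5984, 67)]  |A|=174.528
6. canonical 4-gon: [(78.9006, 54.6501) (94, 57.2978) (94, 67) (77.5984, 67)]
7. shoelace: 174.528

Area of P0's cell: 174.5280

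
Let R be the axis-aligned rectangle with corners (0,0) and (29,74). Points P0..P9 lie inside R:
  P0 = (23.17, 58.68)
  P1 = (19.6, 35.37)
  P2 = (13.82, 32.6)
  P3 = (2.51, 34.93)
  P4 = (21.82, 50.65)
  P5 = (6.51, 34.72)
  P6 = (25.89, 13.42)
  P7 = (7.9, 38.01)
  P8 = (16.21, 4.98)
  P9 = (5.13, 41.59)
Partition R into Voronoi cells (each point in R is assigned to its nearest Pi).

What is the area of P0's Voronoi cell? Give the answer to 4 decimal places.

1. box [0,29]×[0,74]: [(0, 0) (29, 0) (29, 74) (0, 74)]
2. ⊥bis P0·P1 via (21.385,47.025): [(0, 50.3002) (29, 45.8587) (29, 74) (0, 74)]  |A|=751.6957
3. ⊥bis P0·P2 via (18.495,45.64): [(0, 52.2707) (9.5954, 48.8306) (29, 45.8587) (29, 74) (0, 74)]  |A|=742.2418
4. ⊥bis P0·P3 via (12.84,46.805): [(0, 57.9744) (10.7072, 48.6603) (29, 45.8587) (29, 74) (0, 74)]  |A|=710.6109
5. ⊥bis P0·P4 via (22.495,54.665): [(0, 58.4468) (29, 53.5714) (29, 74) (0, 74)]  |A|=521.7356
6. ⊥bis P0·P5 via (14.84,46.7): [(0, 58.4468) (29, 53.5714) (29, 74) (0, 74)]  |A|=521.7356
7. ⊥bis P0·P6 via (24.53,36.05): [(0, 58.4468) (29, 53.5714) (29, 74) (0, 74)]  |A|=521.7356
8. ⊥bis P0·P7 via (15.535,48.345): [(0, 59.8215) (2.409, 58.0418) (29, 53.5714) (29, 74) (0, 74)]  |A|=520.0799
9. ⊥bis P0·P8 via (19.69,31.83): [(0, 59.8215) (2.409, 58.0418) (29, 53.5714) (29, 74) (0, 74)]  |A|=520.0799
10. ⊥bis P0·P9 via (14.15,50.135): [(0, 65.0716) (7.4647, 57.1919) (29, 53.5714) (29, 74) (0, 74)]  |A|=497.0097
11. canonical 5-gon: [(0, 65.0716) (7.4647, 57.1919) (29, 53.5714) (29, 74) (0, 74)]
12. shoelace: 497.0097

Area of P0's cell: 497.0097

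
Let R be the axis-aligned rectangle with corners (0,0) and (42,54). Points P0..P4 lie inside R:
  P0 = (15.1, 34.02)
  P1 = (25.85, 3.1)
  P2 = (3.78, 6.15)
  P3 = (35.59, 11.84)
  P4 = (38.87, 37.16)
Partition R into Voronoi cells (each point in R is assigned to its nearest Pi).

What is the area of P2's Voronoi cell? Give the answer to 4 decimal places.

1. box [0,42]×[0,54]: [(0, 0) (42, 0) (42, 54) (0, 54)]
2. ⊥bis P2·P0 via (9.44,20.085): [(0, 23.9193) (0, 0) (42, 0) (42, 6.8601)]  |A|=646.3656
3. ⊥bis P2·P1 via (14.815,4.625): [(16.5523, 17.1962) (0, 23.9193) (0, 0) (14.1758, 0)]  |A|=319.8445
4. ⊥bis P2·P3 via (19.685,8.995): [(16.5523, 17.1962) (0, 23.9193) (0, 0) (14.1758, 0)]  |A|=319.8445
5. ⊥bis P2·P4 via (21.325,21.655): [(16.5523, 17.1962) (0, 23.9193) (0, 0) (14.1758, 0)]  |A|=319.8445
6. canonical 4-gon: [(16.5523, 17.1962) (0, 23.9193) (0, 0) (14.1758, 0)]
7. shoelace: 319.8445

Area of P2's cell: 319.8445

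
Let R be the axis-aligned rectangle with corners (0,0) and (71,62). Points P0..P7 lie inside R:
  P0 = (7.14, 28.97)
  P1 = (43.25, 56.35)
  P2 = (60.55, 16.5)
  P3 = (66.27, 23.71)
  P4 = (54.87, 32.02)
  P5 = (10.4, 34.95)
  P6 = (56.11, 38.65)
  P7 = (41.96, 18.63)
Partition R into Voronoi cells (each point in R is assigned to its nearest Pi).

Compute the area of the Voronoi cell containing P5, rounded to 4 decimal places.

Area of P5's cell: 824.2844

1. box [0,71]×[0,62]: [(0, 0) (71, 0) (71, 62) (0, 62)]
2. ⊥bis P5·P0 via (8.77,31.96): [(0, 36.741) (67.396, 0) (71, 0) (71, 62) (0, 62)]  |A|=3163.9026
3. ⊥bis P5·P1 via (26.825,45.65): [(0, 36.741) (50.5979, 9.1575) (16.1739, 62) (0, 62)]  |A|=1066.3603
4. ⊥bis P5·P2 via (35.475,25.725): [(0, 36.741) (32.9244, 18.7922) (37.0378, 29.9729) (16.1739, 62) (0, 62)]  |A|=947.7442
5. ⊥bis P5·P3 via (38.335,29.33): [(0, 36.741) (32.9244, 18.7922) (37.0378, 29.9729) (16.1739, 62) (0, 62)]  |A|=947.7442
6. ⊥bis P5·P4 via (32.635,33.485): [(0, 36.741) (31.7105, 19.454) (32.8292, 36.4332) (16.1739, 62) (0, 62)]  |A|=900.2544
7. ⊥bis P5·P6 via (33.255,36.8): [(0, 36.741) (31.7105, 19.454) (32.8292, 36.4332) (16.1739, 62) (0, 62)]  |A|=900.2544
8. ⊥bis P5·P7 via (26.18,26.79): [(0, 36.741) (24.4369, 23.4192) (31.9024, 37.856) (16.1739, 62) (0, 62)]  |A|=824.2844
9. canonical 5-gon: [(0, 36.741) (24.4369, 23.4192) (31.9024, 37.856) (16.1739, 62) (0, 62)]
10. shoelace: 824.2844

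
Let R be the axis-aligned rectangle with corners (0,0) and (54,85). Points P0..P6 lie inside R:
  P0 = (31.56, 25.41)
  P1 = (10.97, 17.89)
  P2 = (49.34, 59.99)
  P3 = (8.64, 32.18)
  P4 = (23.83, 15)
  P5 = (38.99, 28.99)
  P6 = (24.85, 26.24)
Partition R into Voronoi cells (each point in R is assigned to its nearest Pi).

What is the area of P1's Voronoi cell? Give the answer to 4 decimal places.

Area of P1's cell: 402.4150

1. box [0,54]×[0,85]: [(0, 0) (54, 0) (54, 85) (0, 85)]
2. ⊥bis P1·P0 via (21.265,21.65): [(0, 79.8742) (0, 0) (29.1721, 0)]  |A|=1165.0514
3. ⊥bis P1·P2 via (30.155,38.94): [(7.3638, 59.7119) (0, 66.4233) (0, 0) (29.1721, 0)]  |A|=1115.5264
4. ⊥bis P1·P3 via (9.805,25.035): [(19.4541, 26.6083) (0, 23.4363) (0, 0) (29.1721, 0)]  |A|=616.0764
5. ⊥bis P1·P4 via (17.4,16.445): [(19.5964, 26.2186) (19.4541, 26.6083) (0, 23.4363) (0, 0) (13.7044, 0)]  |A|=413.3041
6. ⊥bis P1·P5 via (24.98,23.44): [(19.5964, 26.2186) (19.4541, 26.6083) (0, 23.4363) (0, 0) (13.7044, 0)]  |A|=413.3041
7. ⊥bis P1·P6 via (17.91,22.065): [(18.4582, 21.1538) (15.5589, 25.9732) (0, 23.4363) (0, 0) (13.7044, 0)]  |A|=402.415
8. canonical 5-gon: [(18.4582, 21.1538) (15.5589, 25.9732) (0, 23.4363) (0, 0) (13.7044, 0)]
9. shoelace: 402.415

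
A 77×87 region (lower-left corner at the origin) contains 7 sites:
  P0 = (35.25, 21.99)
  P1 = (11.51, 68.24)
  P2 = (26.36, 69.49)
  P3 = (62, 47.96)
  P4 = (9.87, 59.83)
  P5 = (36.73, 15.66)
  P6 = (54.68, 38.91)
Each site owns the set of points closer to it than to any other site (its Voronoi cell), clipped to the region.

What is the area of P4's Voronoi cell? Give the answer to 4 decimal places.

Area of P4's cell: 737.5718

1. box [0,77]×[0,87]: [(0, 0) (77, 0) (77, 87) (0, 87)]
2. ⊥bis P4·P0 via (22.56,40.91): [(0, 25.7786) (77, 77.4239) (77, 87) (0, 87)]  |A|=2725.7031
3. ⊥bis P4·P1 via (10.69,64.035): [(0, 66.1196) (0, 25.7786) (46.598, 57.0327)]  |A|=939.9054
4. ⊥bis P4·P2 via (18.115,64.66): [(19.4859, 62.3197) (0, 66.1196) (0, 25.7786) (29.3572, 45.469)]  |A|=737.5718
5. ⊥bis P4·P3 via (35.935,53.895): [(19.4859, 62.3197) (0, 66.1196) (0, 25.7786) (29.3572, 45.469)]  |A|=737.5718
6. ⊥bis P4·P5 via (23.3,37.745): [(19.4859, 62.3197) (0, 66.1196) (0, 25.7786) (29.3572, 45.469)]  |A|=737.5718
7. ⊥bis P4·P6 via (32.275,49.37): [(19.4859, 62.3197) (0, 66.1196) (0, 25.7786) (29.3572, 45.469)]  |A|=737.5718
8. canonical 4-gon: [(19.4859, 62.3197) (0, 66.1196) (0, 25.7786) (29.3572, 45.469)]
9. shoelace: 737.5718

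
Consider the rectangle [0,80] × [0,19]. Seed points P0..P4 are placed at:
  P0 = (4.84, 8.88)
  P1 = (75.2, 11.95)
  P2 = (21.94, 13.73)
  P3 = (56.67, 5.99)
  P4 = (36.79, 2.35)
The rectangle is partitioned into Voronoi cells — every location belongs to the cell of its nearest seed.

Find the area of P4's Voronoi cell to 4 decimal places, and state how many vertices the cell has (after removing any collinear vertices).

Area of P4's cell: 290.1346 (4 vertices)

1. box [0,80]×[0,19]: [(0, 0) (80, 0) (80, 19) (0, 19)]
2. ⊥bis P4·P0 via (20.815,5.615): [(19.6674, 0) (80, 0) (80, 19) (23.5507, 19)]  |A|=1109.4286
3. ⊥bis P4·P1 via (55.995,7.15): [(19.6674, 0) (57.782, 0) (53.0333, 19) (23.5507, 19)]  |A|=642.174
4. ⊥bis P4·P2 via (29.365,8.04): [(23.2037, 0) (57.782, 0) (53.0333, 19) (37.764, 19)]  |A|=473.5524
5. ⊥bis P4·P3 via (46.73,4.17): [(23.2037, 0) (47.4935, 0) (44.0146, 19) (37.764, 19)]  |A|=290.1346
6. canonical 4-gon: [(23.2037, 0) (47.4935, 0) (44.0146, 19) (37.764, 19)]
7. shoelace: 290.1346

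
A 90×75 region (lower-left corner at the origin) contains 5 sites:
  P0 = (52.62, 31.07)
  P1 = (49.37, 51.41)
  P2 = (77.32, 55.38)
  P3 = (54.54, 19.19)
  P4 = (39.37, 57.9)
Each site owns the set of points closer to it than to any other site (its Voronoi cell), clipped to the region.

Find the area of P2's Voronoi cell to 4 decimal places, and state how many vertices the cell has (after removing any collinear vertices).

Area of P2's cell: 1166.6563 (5 vertices)

1. box [0,90]×[0,75]: [(0, 0) (90, 0) (90, 75) (0, 75)]
2. ⊥bis P2·P0 via (64.97,43.225): [(90, 17.7934) (90, 75) (33.6967, 75)]  |A|=1610.4585
3. ⊥bis P2·P1 via (63.345,53.395): [(64.7591, 43.4393) (90, 17.7934) (90, 75) (60.2762, 75)]  |A|=1191.0239
4. ⊥bis P2·P3 via (65.93,37.285): [(64.7591, 43.4393) (78.7721, 29.2015) (90, 22.134) (90, 75) (60.2762, 75)]  |A|=1166.6563
5. ⊥bis P2·P4 via (58.345,56.64): [(64.7591, 43.4393) (78.7721, 29.2015) (90, 22.134) (90, 75) (60.2762, 75)]  |A|=1166.6563
6. canonical 5-gon: [(64.7591, 43.4393) (78.7721, 29.2015) (90, 22.134) (90, 75) (60.2762, 75)]
7. shoelace: 1166.6563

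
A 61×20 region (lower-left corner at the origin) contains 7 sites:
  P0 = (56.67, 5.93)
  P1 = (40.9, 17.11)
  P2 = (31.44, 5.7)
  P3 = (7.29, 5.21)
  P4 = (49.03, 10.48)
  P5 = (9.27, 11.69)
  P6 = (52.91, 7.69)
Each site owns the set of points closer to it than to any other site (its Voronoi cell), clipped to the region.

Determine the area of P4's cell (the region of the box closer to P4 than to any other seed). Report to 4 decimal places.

1. box [0,61]×[0,20]: [(0, 0) (61, 0) (61, 20) (0, 20)]
2. ⊥bis P4·P0 via (52.85,8.205): [(0, 0) (47.9635, 0) (59.8745, 20) (0, 20)]  |A|=1078.3802
3. ⊥bis P4·P1 via (44.965,13.795): [(33.7152, 0) (47.9635, 0) (59.8745, 20) (50.0252, 20)]  |A|=240.9765
4. ⊥bis P4·P2 via (40.235,8.09): [(40.2544, 8.0186) (42.4334, 0) (47.9635, 0) (59.8745, 20) (50.0252, 20)]  |A|=206.0224
5. ⊥bis P4·P3 via (28.16,7.845): [(40.2544, 8.0186) (42.4334, 0) (47.9635, 0) (59.8745, 20) (50.0252, 20)]  |A|=206.0224
6. ⊥bis P4·P5 via (29.15,11.085): [(40.2544, 8.0186) (42.4334, 0) (47.9635, 0) (59.8745, 20) (50.0252, 20)]  |A|=206.0224
7. ⊥bis P4·P6 via (50.97,9.085): [(40.2544, 8.0186) (42.4334, 0) (44.4372, 0) (58.8187, 20) (50.0252, 20)]  |A|=160.2012
8. canonical 5-gon: [(40.2544, 8.0186) (42.4334, 0) (44.4372, 0) (58.8187, 20) (50.0252, 20)]
9. shoelace: 160.2012

Area of P4's cell: 160.2012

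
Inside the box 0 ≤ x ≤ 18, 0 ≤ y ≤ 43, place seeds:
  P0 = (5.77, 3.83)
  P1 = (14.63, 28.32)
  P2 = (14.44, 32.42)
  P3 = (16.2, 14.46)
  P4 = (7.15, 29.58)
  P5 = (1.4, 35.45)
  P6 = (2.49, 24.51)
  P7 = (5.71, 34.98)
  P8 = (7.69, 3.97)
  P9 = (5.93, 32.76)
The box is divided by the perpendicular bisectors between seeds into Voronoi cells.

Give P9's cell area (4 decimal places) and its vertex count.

1. box [0,18]×[0,43]: [(0, 0) (18, 0) (18, 43) (0, 43)]
2. ⊥bis P9·P0 via (5.85,18.295): [(0, 18.3274) (18, 18.2278) (18, 43) (0, 43)]  |A|=445.0036
3. ⊥bis P9·P1 via (10.28,30.54): [(0, 18.3274) (4.0359, 18.305) (16.6389, 43) (0, 43)]  |A|=255.2373
4. ⊥bis P9·P2 via (10.185,32.59): [(0, 18.3274) (4.0359, 18.305) (10.0881, 30.1639) (10.6009, 43) (0, 43)]  |A|=216.4852
5. ⊥bis P9·P3 via (11.065,23.61): [(0, 18.3274) (1.6358, 18.3183) (5.0088, 20.2112) (10.0881, 30.1639) (10.6009, 43) (0, 43)]  |A|=214.1912
6. ⊥bis P9·P4 via (6.54,31.17): [(0, 28.6609) (10.1841, 32.5681) (10.6009, 43) (0, 43)]  |A|=128.3094
7. ⊥bis P9·P5 via (3.665,34.105): [(0.5597, 28.8757) (10.1841, 32.5681) (10.6009, 43) (8.947, 43)]  |A|=61.1111
8. ⊥bis P9·P6 via (4.21,28.635): [(1.1696, 29.9027) (2.1602, 29.4897) (10.1841, 32.5681) (10.6009, 43) (8.947, 43)]  |A|=60.4765
9. ⊥bis P9·P7 via (5.82,33.87): [(3.382, 33.6284) (1.1696, 29.9027) (2.1602, 29.4897) (10.1841, 32.5681) (10.2537, 34.3094)]  |A|=22.9851
10. ⊥bis P9·P8 via (6.81,18.365): [(3.382, 33.6284) (1.1696, 29.9027) (2.1602, 29.4897) (10.1841, 32.5681) (10.2537, 34.3094)]  |A|=22.9851
11. canonical 5-gon: [(3.382, 33.6284) (1.1696, 29.9027) (2.1602, 29.4897) (10.1841, 32.5681) (10.2537, 34.3094)]
12. shoelace: 22.9851

Area of P9's cell: 22.9851 (5 vertices)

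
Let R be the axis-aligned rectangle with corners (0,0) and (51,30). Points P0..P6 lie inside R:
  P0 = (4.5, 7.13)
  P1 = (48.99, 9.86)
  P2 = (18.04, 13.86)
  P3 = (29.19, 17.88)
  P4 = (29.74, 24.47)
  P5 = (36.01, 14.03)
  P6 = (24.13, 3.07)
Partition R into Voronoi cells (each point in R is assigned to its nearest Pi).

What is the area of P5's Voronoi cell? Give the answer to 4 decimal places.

1. box [0,51]×[0,30]: [(0, 0) (51, 0) (51, 30) (0, 30)]
2. ⊥bis P5·P0 via (20.255,10.58): [(22.5718, 0) (51, 0) (51, 30) (16.0024, 30)]  |A|=951.3865
3. ⊥bis P5·P1 via (42.5,11.945): [(22.5718, 0) (38.6625, 0) (48.3004, 30) (16.0024, 30)]  |A|=725.8303
4. ⊥bis P5·P2 via (27.025,13.945): [(27.1569, 0) (38.6625, 0) (48.3004, 30) (26.8731, 30)]  |A|=493.9932
5. ⊥bis P5·P3 via (32.6,15.955): [(27.0982, 6.2089) (27.1569, 0) (38.6625, 0) (48.3004, 30) (40.5286, 30)]  |A|=331.5536
6. ⊥bis P5·P4 via (32.875,19.25): [(35.2731, 20.6903) (27.0982, 6.2089) (27.1569, 0) (38.6625, 0) (47.7089, 28.1589)]  |A|=286.1378
7. ⊥bis P5·P6 via (30.07,8.55): [(35.2731, 20.6903) (29.0462, 9.6597) (37.9579, 0) (38.6625, 0) (47.7089, 28.1589)]  |A|=227.8217
8. canonical 5-gon: [(35.2731, 20.6903) (29.0462, 9.6597) (37.9579, 0) (38.6625, 0) (47.7089, 28.1589)]
9. shoelace: 227.8217

Area of P5's cell: 227.8217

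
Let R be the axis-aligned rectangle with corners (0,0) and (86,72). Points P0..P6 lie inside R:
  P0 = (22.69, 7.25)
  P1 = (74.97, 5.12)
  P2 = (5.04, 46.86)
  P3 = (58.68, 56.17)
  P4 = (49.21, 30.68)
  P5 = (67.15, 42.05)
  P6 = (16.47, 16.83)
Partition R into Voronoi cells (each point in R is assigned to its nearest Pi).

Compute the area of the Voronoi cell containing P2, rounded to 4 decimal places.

Area of P2's cell: 1150.4428

1. box [0,86]×[0,72]: [(0, 0) (86, 0) (86, 72) (0, 72)]
2. ⊥bis P2·P0 via (13.865,27.055): [(0, 20.8768) (86, 59.198) (86, 72) (0, 72)]  |A|=2748.7838
3. ⊥bis P2·P1 via (40.005,25.99): [(0, 20.8768) (50.3425, 43.3092) (67.4676, 72) (0, 72)]  |A|=2254.6844
4. ⊥bis P2·P3 via (31.86,51.515): [(0, 20.8768) (34.5088, 36.2538) (28.3045, 72) (0, 72)]  |A|=1387.99
5. ⊥bis P2·P4 via (27.125,38.77): [(0, 20.8768) (24.5831, 31.8309) (31.8387, 51.6379) (28.3045, 72) (0, 72)]  |A|=1305.7363
6. ⊥bis P2·P5 via (36.095,44.455): [(0, 20.8768) (24.5831, 31.8309) (31.8387, 51.6379) (28.3045, 72) (0, 72)]  |A|=1305.7363
7. ⊥bis P2·P6 via (10.755,31.845): [(0, 27.7514) (26.8295, 37.9633) (31.8387, 51.6379) (28.3045, 72) (0, 72)]  |A|=1150.4428
8. canonical 5-gon: [(0, 27.7514) (26.8295, 37.9633) (31.8387, 51.6379) (28.3045, 72) (0, 72)]
9. shoelace: 1150.4428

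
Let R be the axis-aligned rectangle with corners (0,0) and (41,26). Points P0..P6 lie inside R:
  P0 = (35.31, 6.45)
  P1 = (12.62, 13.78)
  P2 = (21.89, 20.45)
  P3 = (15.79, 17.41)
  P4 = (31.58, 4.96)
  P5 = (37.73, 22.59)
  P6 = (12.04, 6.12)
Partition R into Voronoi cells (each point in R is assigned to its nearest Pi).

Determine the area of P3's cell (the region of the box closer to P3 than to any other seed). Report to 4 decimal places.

Area of P3's cell: 126.6460

1. box [0,41]×[0,26]: [(0, 0) (41, 0) (41, 26) (0, 26)]
2. ⊥bis P3·P0 via (25.55,11.93): [(0, 0) (18.8516, 0) (33.45, 26) (0, 26)]  |A|=679.9202
3. ⊥bis P3·P1 via (14.205,15.595): [(23.1982, 7.7414) (33.45, 26) (2.2901, 26)]  |A|=284.4671
4. ⊥bis P3·P2 via (18.84,18.93): [(23.1982, 7.7414) (23.8433, 8.8904) (15.3166, 26) (2.2901, 26)]  |A|=129.3398
5. ⊥bis P3·P4 via (23.685,11.185): [(21.8785, 8.8939) (23.0813, 10.4194) (15.3166, 26) (2.2901, 26)]  |A|=126.7091
6. ⊥bis P3·P5 via (26.76,20): [(21.8785, 8.8939) (23.0813, 10.4194) (15.3166, 26) (2.2901, 26)]  |A|=126.7091
7. ⊥bis P3·P6 via (13.915,11.765): [(21.4608, 9.2586) (22.0197, 9.073) (23.0813, 10.4194) (15.3166, 26) (2.2901, 26)]  |A|=126.646
8. canonical 5-gon: [(21.4608, 9.2586) (22.0197, 9.073) (23.0813, 10.4194) (15.3166, 26) (2.2901, 26)]
9. shoelace: 126.646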